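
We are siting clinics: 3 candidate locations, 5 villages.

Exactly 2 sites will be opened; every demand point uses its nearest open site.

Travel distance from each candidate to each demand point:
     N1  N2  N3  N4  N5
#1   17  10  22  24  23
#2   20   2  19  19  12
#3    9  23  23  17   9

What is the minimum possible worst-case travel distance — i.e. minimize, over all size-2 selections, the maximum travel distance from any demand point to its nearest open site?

19

Open {#1, #2}.
  Farthest demand point is N3 at travel distance 19 (to #2); all others are ≤ 19.
With {#2, #3} the worst case is 19.
With {#1, #3} the worst case is 22.
No size-2 selection achieves below 19.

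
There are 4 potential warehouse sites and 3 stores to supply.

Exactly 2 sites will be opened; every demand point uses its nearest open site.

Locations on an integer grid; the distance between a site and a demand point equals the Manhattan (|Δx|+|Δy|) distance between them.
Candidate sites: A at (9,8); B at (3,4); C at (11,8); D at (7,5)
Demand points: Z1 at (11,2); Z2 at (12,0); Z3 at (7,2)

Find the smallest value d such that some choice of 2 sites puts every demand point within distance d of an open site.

9

Open {A, C}.
  Farthest demand point is Z2 at distance 9 (to C); all others are ≤ 9.
With {B, C} the worst case is 9.
With {C, D} the worst case is 9.
No size-2 selection achieves below 9.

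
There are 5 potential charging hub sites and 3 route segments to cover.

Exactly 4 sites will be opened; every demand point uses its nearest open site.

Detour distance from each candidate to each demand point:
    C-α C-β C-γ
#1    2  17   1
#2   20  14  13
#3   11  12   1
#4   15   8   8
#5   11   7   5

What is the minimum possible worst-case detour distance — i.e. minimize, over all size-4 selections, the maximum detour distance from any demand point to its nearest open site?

Open {#1, #2, #3, #5}.
  Farthest demand point is C-β at detour distance 7 (to #5); all others are ≤ 7.
With {#1, #2, #4, #5} the worst case is 7.
With {#1, #3, #4, #5} the worst case is 7.
No size-4 selection achieves below 7.

7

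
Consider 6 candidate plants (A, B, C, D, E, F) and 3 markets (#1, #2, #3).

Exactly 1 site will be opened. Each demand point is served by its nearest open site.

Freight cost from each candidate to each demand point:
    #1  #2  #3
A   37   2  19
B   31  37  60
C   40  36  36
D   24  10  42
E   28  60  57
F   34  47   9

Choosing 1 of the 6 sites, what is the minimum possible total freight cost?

58

Open {A}.
  #1→A 37, #2→A 2, #3→A 19  ⇒ total 58.
Compare {D}: total 76.
Compare {F}: total 90.
No size-1 selection does better; minimum is 58.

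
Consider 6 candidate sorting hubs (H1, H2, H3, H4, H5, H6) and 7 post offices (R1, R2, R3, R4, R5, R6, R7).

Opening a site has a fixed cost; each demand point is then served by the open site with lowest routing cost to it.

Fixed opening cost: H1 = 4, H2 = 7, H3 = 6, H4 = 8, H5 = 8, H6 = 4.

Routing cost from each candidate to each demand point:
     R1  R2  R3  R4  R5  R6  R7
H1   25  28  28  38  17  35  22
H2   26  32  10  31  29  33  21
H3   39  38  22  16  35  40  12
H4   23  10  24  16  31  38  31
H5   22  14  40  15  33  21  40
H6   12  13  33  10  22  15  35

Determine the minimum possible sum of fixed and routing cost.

110

Open {H1, H2, H3, H6}: assign each demand point to its cheapest open site.
  R1→H6 12, R2→H6 13, R3→H2 10, R4→H6 10, R5→H1 17, R6→H6 15, R7→H3 12
  routing cost 89, fixed 21 → total 110.
Compare {H2, H3, H6}: routing cost 94 + fixed 17 = 111.
Compare {H1, H2, H6}: routing cost 98 + fixed 15 = 113.
Compare {H2, H6}: routing cost 103 + fixed 11 = 114.
All other subsets cost ≥ 111. Minimum total cost: 110.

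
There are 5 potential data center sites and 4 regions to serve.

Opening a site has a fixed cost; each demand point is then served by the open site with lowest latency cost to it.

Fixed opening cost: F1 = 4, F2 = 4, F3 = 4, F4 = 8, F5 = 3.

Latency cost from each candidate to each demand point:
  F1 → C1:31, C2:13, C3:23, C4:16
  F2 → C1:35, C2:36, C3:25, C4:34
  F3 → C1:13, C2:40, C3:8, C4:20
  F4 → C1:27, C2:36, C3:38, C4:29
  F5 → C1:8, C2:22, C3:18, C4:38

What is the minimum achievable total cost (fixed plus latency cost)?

56

Open {F1, F3, F5}: assign each demand point to its cheapest open site.
  C1→F5 8, C2→F1 13, C3→F3 8, C4→F1 16
  latency cost 45, fixed 11 → total 56.
Compare {F1, F3}: latency cost 50 + fixed 8 = 58.
Compare {F1, F2, F3, F5}: latency cost 45 + fixed 15 = 60.
Compare {F1, F5}: latency cost 55 + fixed 7 = 62.
All other subsets cost ≥ 58. Minimum total cost: 56.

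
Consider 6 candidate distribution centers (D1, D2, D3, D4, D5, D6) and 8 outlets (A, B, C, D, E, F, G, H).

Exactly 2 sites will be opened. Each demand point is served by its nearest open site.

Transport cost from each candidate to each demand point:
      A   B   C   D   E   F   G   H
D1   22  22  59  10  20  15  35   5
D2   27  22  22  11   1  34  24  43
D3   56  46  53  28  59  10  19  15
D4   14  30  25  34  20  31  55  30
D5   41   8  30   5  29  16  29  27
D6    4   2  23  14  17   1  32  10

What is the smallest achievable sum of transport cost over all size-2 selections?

75

Open {D2, D6}.
  A→D6 4, B→D6 2, C→D2 22, D→D2 11, E→D2 1, F→D6 1, G→D2 24, H→D6 10  ⇒ total 75.
Compare {D3, D6}: total 90.
Compare {D5, D6}: total 91.
No size-2 selection does better; minimum is 75.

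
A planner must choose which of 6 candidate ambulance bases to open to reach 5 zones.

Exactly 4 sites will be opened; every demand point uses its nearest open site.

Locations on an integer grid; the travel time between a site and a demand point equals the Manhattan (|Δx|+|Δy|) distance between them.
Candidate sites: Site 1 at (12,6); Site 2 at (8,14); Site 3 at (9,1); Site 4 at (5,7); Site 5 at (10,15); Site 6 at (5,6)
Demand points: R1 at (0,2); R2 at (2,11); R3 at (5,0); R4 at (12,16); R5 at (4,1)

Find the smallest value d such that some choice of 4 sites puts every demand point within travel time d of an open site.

Open {Site 1, Site 2, Site 3, Site 6}.
  Farthest demand point is R1 at travel time 9 (to Site 6); all others are ≤ 9.
With {Site 1, Site 2, Site 4, Site 6} the worst case is 9.
With {Site 1, Site 2, Site 5, Site 6} the worst case is 9.
No size-4 selection achieves below 9.

9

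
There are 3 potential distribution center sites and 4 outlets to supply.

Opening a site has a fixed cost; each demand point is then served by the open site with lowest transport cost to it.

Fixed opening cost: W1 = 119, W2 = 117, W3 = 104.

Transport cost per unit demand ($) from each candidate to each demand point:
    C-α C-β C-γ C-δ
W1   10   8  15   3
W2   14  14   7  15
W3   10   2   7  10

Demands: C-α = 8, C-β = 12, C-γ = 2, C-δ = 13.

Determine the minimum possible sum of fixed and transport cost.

352

Open {W3}: assign each demand point to its cheapest open site.
  C-α→W3 8×10=80, C-β→W3 12×2=24, C-γ→W3 2×7=14, C-δ→W3 13×10=130
  transport cost 248, fixed 104 → total 352.
Compare {W1}: transport cost 245 + fixed 119 = 364.
Compare {W1, W3}: transport cost 157 + fixed 223 = 380.
Compare {W1, W2}: transport cost 229 + fixed 236 = 465.
All other subsets cost ≥ 364. Minimum total cost: 352.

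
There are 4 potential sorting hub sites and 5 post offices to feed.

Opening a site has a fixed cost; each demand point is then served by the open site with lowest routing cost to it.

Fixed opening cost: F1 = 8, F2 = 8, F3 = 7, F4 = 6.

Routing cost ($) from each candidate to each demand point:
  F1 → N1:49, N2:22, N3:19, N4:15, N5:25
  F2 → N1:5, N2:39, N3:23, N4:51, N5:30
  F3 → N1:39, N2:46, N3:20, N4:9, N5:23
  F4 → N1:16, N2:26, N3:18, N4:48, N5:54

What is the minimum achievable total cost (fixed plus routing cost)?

Open {F1, F2, F3}: assign each demand point to its cheapest open site.
  N1→F2 5, N2→F1 22, N3→F1 19, N4→F3 9, N5→F3 23
  routing cost 78, fixed 23 → total 101.
Compare {F1, F2}: routing cost 86 + fixed 16 = 102.
Compare {F2, F3, F4}: routing cost 81 + fixed 21 = 102.
Compare {F3, F4}: routing cost 92 + fixed 13 = 105.
All other subsets cost ≥ 102. Minimum total cost: 101.

101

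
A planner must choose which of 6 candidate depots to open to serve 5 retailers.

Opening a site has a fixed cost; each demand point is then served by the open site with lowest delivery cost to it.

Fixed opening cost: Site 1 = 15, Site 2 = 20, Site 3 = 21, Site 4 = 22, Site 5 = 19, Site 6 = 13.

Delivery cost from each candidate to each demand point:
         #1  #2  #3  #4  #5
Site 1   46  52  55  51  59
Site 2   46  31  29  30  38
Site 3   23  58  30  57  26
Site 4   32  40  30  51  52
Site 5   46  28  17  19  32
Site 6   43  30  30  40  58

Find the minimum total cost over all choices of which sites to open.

153

Open {Site 3, Site 5}: assign each demand point to its cheapest open site.
  #1→Site 3 23, #2→Site 5 28, #3→Site 5 17, #4→Site 5 19, #5→Site 3 26
  delivery cost 113, fixed 40 → total 153.
Compare {Site 5}: delivery cost 142 + fixed 19 = 161.
Compare {Site 3, Site 5, Site 6}: delivery cost 113 + fixed 53 = 166.
Compare {Site 1, Site 3, Site 5}: delivery cost 113 + fixed 55 = 168.
All other subsets cost ≥ 161. Minimum total cost: 153.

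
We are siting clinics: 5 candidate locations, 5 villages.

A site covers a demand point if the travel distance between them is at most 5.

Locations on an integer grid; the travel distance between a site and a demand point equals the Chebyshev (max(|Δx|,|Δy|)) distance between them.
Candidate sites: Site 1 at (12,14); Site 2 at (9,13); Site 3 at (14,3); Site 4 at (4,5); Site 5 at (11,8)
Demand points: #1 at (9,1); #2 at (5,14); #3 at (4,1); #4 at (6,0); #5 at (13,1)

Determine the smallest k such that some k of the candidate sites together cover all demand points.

Coverage sets (demand points within 5 of each site):
  Site 1: {}
  Site 2: {#2}
  Site 3: {#1, #5}
  Site 4: {#1, #3, #4}
  Site 5: {}
No 2 sites suffice: every size-2 union leaves at least one demand point uncovered.
But {Site 2, Site 3, Site 4} covers everything, so the minimum is 3.

3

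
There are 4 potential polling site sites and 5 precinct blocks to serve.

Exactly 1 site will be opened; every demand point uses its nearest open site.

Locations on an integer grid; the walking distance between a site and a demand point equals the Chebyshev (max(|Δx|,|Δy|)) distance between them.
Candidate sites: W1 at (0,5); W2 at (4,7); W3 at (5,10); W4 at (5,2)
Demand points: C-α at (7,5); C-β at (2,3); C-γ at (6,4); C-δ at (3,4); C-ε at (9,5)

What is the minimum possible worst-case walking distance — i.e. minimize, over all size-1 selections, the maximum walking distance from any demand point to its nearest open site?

Open {W4}.
  Farthest demand point is C-ε at walking distance 4 (to W4); all others are ≤ 4.
With {W2} the worst case is 5.
With {W3} the worst case is 7.
No size-1 selection achieves below 4.

4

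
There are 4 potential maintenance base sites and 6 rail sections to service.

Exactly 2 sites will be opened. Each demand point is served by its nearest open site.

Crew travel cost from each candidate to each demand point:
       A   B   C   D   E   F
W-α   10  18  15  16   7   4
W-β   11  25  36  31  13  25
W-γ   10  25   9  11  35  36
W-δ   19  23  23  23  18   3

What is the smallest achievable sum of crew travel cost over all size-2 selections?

59

Open {W-α, W-γ}.
  A→W-α 10, B→W-α 18, C→W-γ 9, D→W-γ 11, E→W-α 7, F→W-α 4  ⇒ total 59.
Compare {W-α, W-δ}: total 69.
Compare {W-α, W-β}: total 70.
No size-2 selection does better; minimum is 59.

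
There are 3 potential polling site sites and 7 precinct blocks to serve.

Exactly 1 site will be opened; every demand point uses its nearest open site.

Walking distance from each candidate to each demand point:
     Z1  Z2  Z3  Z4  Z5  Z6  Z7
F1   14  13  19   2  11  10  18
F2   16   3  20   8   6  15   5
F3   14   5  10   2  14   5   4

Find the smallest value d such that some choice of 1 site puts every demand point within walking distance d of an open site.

Open {F3}.
  Farthest demand point is Z1 at walking distance 14 (to F3); all others are ≤ 14.
With {F1} the worst case is 19.
With {F2} the worst case is 20.
No size-1 selection achieves below 14.

14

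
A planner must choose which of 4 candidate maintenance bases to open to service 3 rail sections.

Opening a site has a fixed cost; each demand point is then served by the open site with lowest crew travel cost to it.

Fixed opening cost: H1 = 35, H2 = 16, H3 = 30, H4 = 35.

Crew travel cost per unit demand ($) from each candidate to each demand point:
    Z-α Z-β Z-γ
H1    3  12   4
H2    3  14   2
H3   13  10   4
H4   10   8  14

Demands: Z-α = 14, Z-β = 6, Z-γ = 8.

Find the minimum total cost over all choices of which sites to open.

Open {H2, H4}: assign each demand point to its cheapest open site.
  Z-α→H2 14×3=42, Z-β→H4 6×8=48, Z-γ→H2 8×2=16
  crew travel cost 106, fixed 51 → total 157.
Compare {H2}: crew travel cost 142 + fixed 16 = 158.
Compare {H2, H3}: crew travel cost 118 + fixed 46 = 164.
Compare {H1}: crew travel cost 146 + fixed 35 = 181.
All other subsets cost ≥ 158. Minimum total cost: 157.

157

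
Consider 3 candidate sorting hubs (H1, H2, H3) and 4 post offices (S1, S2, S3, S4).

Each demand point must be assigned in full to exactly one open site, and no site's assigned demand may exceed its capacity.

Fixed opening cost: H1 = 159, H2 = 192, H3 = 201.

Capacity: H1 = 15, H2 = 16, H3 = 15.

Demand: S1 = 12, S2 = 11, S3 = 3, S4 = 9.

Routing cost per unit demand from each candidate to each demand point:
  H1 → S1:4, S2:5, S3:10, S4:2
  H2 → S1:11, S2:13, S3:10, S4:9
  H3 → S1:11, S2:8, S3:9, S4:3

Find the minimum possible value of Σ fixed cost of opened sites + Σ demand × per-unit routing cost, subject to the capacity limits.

793

Open {H1, H2, H3}; cheapest assignment that respects the capacities:
  H1 (cap 15, load 11): S2 — cost 11×5 = 55
  H2 (cap 16, load 12): S1 — cost 12×11 = 132
  H3 (cap 15, load 12): S3, S4 — cost 3×9 + 9×3 = 54
  Shipping 241, fixed 552 → total 793.
  Any other capacity-feasible assignment to {H1, H2, H3} ships for at least 241.
Total demand is 35 and no other set of sites has combined capacity ≥ 35, so {H1, H2, H3} is the only feasible choice of open sites. Minimum: 793.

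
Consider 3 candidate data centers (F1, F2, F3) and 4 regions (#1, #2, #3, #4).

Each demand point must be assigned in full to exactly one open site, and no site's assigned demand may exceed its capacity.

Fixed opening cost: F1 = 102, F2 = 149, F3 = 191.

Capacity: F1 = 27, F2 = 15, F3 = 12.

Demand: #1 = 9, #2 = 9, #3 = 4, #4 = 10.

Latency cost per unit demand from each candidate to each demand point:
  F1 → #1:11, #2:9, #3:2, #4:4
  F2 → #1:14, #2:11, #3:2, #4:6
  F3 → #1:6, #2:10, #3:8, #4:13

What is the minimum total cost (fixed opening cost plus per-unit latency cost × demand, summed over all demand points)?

Open {F1, F3}; cheapest assignment that respects the capacities:
  F1 (cap 27, load 23): #2, #3, #4 — cost 9×9 + 4×2 + 10×4 = 129
  F3 (cap 12, load 9): #1 — cost 9×6 = 54
  Shipping 183, fixed 293 → total 476.
  Any other capacity-feasible assignment to {F1, F3} ships for at least 183.
Compare {F1, F2}: its best feasible assignment gives total 497.
Compare {F1, F2, F3}: its best feasible assignment gives total 625.
Every other set of open sites that can feasibly serve all demand totals ≥ 497 even under its best assignment. Minimum: 476.

476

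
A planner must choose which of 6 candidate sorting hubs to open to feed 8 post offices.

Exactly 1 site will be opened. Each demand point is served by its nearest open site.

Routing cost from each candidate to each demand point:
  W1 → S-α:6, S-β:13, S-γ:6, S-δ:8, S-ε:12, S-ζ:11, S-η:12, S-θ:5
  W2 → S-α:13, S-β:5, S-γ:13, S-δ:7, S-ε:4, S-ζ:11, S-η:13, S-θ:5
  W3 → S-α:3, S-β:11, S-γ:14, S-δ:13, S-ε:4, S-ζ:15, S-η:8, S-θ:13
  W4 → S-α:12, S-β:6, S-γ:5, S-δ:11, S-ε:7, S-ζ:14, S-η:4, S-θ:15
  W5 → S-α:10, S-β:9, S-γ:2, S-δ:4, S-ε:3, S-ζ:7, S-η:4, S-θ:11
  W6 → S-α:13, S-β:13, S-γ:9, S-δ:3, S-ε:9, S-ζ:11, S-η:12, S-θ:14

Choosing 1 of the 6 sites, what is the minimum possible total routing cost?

Open {W5}.
  S-α→W5 10, S-β→W5 9, S-γ→W5 2, S-δ→W5 4, S-ε→W5 3, S-ζ→W5 7, S-η→W5 4, S-θ→W5 11  ⇒ total 50.
Compare {W2}: total 71.
Compare {W1}: total 73.
No size-1 selection does better; minimum is 50.

50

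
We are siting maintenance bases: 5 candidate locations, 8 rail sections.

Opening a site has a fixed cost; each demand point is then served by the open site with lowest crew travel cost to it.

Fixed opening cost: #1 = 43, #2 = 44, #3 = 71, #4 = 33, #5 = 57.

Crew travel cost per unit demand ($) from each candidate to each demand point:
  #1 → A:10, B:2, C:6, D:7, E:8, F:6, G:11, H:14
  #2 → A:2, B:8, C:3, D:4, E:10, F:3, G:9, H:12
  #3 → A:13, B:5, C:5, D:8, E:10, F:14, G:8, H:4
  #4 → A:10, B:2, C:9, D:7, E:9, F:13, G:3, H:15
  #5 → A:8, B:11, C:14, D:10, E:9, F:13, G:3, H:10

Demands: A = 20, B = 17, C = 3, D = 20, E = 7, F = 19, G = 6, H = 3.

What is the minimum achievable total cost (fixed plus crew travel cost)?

414

Open {#2, #4}: assign each demand point to its cheapest open site.
  A→#2 20×2=40, B→#4 17×2=34, C→#2 3×3=9, D→#2 20×4=80, E→#4 7×9=63, F→#2 19×3=57, G→#4 6×3=18, H→#2 3×12=36
  crew travel cost 337, fixed 77 → total 414.
Compare {#1, #2, #4}: crew travel cost 330 + fixed 120 = 450.
Compare {#1, #2}: crew travel cost 366 + fixed 87 = 453.
Compare {#2, #3, #4}: crew travel cost 313 + fixed 148 = 461.
All other subsets cost ≥ 450. Minimum total cost: 414.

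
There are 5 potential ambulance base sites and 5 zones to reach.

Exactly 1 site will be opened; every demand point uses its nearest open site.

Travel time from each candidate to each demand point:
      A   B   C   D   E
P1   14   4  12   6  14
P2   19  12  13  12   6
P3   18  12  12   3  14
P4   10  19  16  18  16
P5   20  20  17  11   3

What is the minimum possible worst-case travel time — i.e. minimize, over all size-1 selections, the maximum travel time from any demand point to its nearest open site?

Open {P1}.
  Farthest demand point is A at travel time 14 (to P1); all others are ≤ 14.
With {P3} the worst case is 18.
With {P2} the worst case is 19.
No size-1 selection achieves below 14.

14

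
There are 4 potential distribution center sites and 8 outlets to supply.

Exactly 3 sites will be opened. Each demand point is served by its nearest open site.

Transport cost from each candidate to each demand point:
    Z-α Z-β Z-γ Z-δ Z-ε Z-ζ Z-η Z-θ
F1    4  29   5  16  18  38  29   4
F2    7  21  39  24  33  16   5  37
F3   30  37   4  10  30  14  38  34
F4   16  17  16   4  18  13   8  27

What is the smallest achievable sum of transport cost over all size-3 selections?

Open {F1, F2, F4}.
  Z-α→F1 4, Z-β→F4 17, Z-γ→F1 5, Z-δ→F4 4, Z-ε→F1 18, Z-ζ→F4 13, Z-η→F2 5, Z-θ→F1 4  ⇒ total 70.
Compare {F1, F3, F4}: total 72.
Compare {F1, F2, F3}: total 80.
No size-3 selection does better; minimum is 70.

70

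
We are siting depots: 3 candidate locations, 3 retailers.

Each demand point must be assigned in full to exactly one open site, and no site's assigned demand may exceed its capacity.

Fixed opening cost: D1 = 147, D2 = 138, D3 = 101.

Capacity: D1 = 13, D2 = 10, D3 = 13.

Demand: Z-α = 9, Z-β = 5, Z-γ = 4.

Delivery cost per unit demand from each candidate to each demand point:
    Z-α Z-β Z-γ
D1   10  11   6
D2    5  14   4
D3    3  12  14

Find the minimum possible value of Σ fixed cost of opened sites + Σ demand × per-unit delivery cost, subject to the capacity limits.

352

Open {D2, D3}; cheapest assignment that respects the capacities:
  D2 (cap 10, load 9): Z-β, Z-γ — cost 5×14 + 4×4 = 86
  D3 (cap 13, load 9): Z-α — cost 9×3 = 27
  Shipping 113, fixed 239 → total 352.
  Any other capacity-feasible assignment to {D2, D3} ships for at least 113.
Compare {D1, D3}: its best feasible assignment gives total 354.
Compare {D1, D2}: its best feasible assignment gives total 409.
Every other set of open sites that can feasibly serve all demand totals ≥ 354 even under its best assignment. Minimum: 352.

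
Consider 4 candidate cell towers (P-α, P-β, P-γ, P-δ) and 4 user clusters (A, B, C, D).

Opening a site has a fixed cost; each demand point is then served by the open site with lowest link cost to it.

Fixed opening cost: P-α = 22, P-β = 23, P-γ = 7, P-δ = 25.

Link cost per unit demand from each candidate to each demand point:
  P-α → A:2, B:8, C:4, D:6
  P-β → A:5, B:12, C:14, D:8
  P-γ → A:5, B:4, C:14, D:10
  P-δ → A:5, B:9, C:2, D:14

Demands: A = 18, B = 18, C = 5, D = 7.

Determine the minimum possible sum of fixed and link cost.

199

Open {P-α, P-γ}: assign each demand point to its cheapest open site.
  A→P-α 18×2=36, B→P-γ 18×4=72, C→P-α 5×4=20, D→P-α 7×6=42
  link cost 170, fixed 29 → total 199.
Compare {P-α, P-γ, P-δ}: link cost 160 + fixed 54 = 214.
Compare {P-α, P-β, P-γ}: link cost 170 + fixed 52 = 222.
Compare {P-α, P-β, P-γ, P-δ}: link cost 160 + fixed 77 = 237.
All other subsets cost ≥ 214. Minimum total cost: 199.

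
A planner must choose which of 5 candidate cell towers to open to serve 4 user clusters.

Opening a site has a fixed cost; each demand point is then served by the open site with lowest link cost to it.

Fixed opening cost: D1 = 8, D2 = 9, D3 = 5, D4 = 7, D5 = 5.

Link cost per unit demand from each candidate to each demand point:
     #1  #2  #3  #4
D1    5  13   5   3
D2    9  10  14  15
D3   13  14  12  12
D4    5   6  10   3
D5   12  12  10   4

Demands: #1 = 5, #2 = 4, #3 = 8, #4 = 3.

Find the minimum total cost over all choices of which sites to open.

Open {D1, D4}: assign each demand point to its cheapest open site.
  #1→D1 5×5=25, #2→D4 4×6=24, #3→D1 8×5=40, #4→D1 3×3=9
  link cost 98, fixed 15 → total 113.
Compare {D1, D3, D4}: link cost 98 + fixed 20 = 118.
Compare {D1, D4, D5}: link cost 98 + fixed 20 = 118.
Compare {D1, D2, D4}: link cost 98 + fixed 24 = 122.
All other subsets cost ≥ 118. Minimum total cost: 113.

113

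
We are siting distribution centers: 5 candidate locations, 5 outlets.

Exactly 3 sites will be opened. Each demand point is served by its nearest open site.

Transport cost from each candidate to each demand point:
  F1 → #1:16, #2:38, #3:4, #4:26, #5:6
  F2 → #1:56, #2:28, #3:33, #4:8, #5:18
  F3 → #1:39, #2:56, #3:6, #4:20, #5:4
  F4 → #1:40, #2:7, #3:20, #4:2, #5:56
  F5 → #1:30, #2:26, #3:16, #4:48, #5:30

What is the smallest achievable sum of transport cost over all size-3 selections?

Open {F1, F3, F4}.
  #1→F1 16, #2→F4 7, #3→F1 4, #4→F4 2, #5→F3 4  ⇒ total 33.
Compare {F1, F2, F4}: total 35.
Compare {F1, F4, F5}: total 35.
No size-3 selection does better; minimum is 33.

33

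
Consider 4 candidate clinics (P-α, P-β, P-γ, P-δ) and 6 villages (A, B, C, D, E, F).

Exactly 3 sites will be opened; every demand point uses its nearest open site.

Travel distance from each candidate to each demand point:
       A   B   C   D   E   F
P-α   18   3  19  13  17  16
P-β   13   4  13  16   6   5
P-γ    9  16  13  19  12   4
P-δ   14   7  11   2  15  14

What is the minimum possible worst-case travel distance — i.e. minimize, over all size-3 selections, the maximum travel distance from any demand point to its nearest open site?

Open {P-β, P-γ, P-δ}.
  Farthest demand point is C at travel distance 11 (to P-δ); all others are ≤ 11.
With {P-α, P-γ, P-δ} the worst case is 12.
With {P-α, P-β, P-γ} the worst case is 13.
No size-3 selection achieves below 11.

11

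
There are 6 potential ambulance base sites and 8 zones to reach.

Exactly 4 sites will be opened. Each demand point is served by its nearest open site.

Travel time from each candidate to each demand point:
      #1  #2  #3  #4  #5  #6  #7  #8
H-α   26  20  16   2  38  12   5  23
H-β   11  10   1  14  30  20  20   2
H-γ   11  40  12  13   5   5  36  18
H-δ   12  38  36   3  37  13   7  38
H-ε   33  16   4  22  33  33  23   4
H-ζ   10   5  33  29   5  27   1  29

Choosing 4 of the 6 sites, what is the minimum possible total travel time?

Open {H-α, H-β, H-γ, H-ζ}.
  #1→H-ζ 10, #2→H-ζ 5, #3→H-β 1, #4→H-α 2, #5→H-γ 5, #6→H-γ 5, #7→H-ζ 1, #8→H-β 2  ⇒ total 31.
Compare {H-β, H-γ, H-δ, H-ζ}: total 32.
Compare {H-α, H-γ, H-ε, H-ζ}: total 36.
No size-4 selection does better; minimum is 31.

31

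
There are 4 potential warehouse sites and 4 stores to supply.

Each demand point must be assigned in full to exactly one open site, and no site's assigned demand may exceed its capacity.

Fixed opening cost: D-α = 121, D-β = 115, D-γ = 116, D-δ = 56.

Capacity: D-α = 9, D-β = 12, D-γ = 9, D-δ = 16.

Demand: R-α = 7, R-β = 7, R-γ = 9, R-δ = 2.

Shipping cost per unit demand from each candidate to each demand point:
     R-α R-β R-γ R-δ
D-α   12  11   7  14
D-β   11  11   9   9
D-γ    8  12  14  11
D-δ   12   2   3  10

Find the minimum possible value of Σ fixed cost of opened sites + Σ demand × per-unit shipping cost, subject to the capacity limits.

291

Open {D-γ, D-δ}; cheapest assignment that respects the capacities:
  D-γ (cap 9, load 9): R-α, R-δ — cost 7×8 + 2×11 = 78
  D-δ (cap 16, load 16): R-β, R-γ — cost 7×2 + 9×3 = 41
  Shipping 119, fixed 172 → total 291.
  Any other capacity-feasible assignment to {D-γ, D-δ} ships for at least 119.
Compare {D-β, D-δ}: its best feasible assignment gives total 307.
Compare {D-α, D-δ}: its best feasible assignment gives total 330.
Every other set of open sites that can feasibly serve all demand totals ≥ 307 even under its best assignment. Minimum: 291.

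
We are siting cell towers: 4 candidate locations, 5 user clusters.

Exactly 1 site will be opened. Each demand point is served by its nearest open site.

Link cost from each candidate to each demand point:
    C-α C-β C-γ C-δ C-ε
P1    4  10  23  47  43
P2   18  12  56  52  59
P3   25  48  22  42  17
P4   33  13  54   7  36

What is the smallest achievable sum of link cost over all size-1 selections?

127

Open {P1}.
  C-α→P1 4, C-β→P1 10, C-γ→P1 23, C-δ→P1 47, C-ε→P1 43  ⇒ total 127.
Compare {P4}: total 143.
Compare {P3}: total 154.
No size-1 selection does better; minimum is 127.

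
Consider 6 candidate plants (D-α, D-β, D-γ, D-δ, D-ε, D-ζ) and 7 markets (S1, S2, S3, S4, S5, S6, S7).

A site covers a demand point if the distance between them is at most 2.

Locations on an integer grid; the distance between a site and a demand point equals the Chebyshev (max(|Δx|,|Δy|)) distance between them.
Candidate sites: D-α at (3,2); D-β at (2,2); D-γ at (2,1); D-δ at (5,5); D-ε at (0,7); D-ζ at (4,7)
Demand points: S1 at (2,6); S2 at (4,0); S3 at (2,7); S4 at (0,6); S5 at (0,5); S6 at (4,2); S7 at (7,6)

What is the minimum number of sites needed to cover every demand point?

Coverage sets (demand points within 2 of each site):
  D-α: {S2, S6}
  D-β: {S2, S6}
  D-γ: {S2, S6}
  D-δ: {S7}
  D-ε: {S1, S3, S4, S5}
  D-ζ: {S1, S3}
No 2 sites suffice: every size-2 union leaves at least one demand point uncovered.
But {D-α, D-δ, D-ε} covers everything, so the minimum is 3.

3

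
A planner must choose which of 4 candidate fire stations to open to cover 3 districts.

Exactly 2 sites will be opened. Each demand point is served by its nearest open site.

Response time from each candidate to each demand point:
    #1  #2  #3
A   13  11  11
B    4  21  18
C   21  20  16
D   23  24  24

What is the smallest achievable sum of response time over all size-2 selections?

Open {A, B}.
  #1→B 4, #2→A 11, #3→A 11  ⇒ total 26.
Compare {A, C}: total 35.
Compare {A, D}: total 35.
No size-2 selection does better; minimum is 26.

26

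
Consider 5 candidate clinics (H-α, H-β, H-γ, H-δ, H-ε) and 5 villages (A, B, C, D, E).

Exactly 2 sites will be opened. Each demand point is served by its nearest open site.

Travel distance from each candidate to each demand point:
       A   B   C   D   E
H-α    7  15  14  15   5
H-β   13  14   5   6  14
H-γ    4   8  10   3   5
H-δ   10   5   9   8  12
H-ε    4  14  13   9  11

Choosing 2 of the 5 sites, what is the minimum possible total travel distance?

25

Open {H-β, H-γ}.
  A→H-γ 4, B→H-γ 8, C→H-β 5, D→H-γ 3, E→H-γ 5  ⇒ total 25.
Compare {H-γ, H-δ}: total 26.
Compare {H-α, H-γ}: total 30.
No size-2 selection does better; minimum is 25.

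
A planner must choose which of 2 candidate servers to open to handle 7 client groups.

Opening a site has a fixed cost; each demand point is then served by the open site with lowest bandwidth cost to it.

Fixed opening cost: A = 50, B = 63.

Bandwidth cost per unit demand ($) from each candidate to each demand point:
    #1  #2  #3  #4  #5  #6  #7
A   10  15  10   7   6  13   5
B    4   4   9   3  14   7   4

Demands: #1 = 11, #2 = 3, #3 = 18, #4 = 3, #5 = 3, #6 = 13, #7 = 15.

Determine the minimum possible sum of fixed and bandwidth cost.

483

Open {B}: assign each demand point to its cheapest open site.
  #1→B 11×4=44, #2→B 3×4=12, #3→B 18×9=162, #4→B 3×3=9, #5→B 3×14=42, #6→B 13×7=91, #7→B 15×4=60
  bandwidth cost 420, fixed 63 → total 483.
Compare {A, B}: bandwidth cost 396 + fixed 113 = 509.
Compare {A}: bandwidth cost 618 + fixed 50 = 668.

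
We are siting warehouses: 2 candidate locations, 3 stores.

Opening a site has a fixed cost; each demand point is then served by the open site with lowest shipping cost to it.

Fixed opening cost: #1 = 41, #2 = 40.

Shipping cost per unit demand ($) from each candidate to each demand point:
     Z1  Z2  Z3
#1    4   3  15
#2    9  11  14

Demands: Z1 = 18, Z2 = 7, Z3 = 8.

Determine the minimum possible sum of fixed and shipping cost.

254

Open {#1}: assign each demand point to its cheapest open site.
  Z1→#1 18×4=72, Z2→#1 7×3=21, Z3→#1 8×15=120
  shipping cost 213, fixed 41 → total 254.
Compare {#1, #2}: shipping cost 205 + fixed 81 = 286.
Compare {#2}: shipping cost 351 + fixed 40 = 391.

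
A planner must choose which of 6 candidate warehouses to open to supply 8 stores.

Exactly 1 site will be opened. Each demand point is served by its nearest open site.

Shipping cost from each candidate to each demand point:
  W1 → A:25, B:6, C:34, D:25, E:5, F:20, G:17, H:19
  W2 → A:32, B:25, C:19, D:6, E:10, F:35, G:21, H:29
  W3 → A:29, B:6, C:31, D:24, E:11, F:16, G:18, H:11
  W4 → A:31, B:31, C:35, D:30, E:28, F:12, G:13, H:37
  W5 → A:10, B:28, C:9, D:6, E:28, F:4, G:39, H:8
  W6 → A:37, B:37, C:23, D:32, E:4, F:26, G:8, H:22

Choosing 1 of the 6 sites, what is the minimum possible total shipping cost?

132

Open {W5}.
  A→W5 10, B→W5 28, C→W5 9, D→W5 6, E→W5 28, F→W5 4, G→W5 39, H→W5 8  ⇒ total 132.
Compare {W3}: total 146.
Compare {W1}: total 151.
No size-1 selection does better; minimum is 132.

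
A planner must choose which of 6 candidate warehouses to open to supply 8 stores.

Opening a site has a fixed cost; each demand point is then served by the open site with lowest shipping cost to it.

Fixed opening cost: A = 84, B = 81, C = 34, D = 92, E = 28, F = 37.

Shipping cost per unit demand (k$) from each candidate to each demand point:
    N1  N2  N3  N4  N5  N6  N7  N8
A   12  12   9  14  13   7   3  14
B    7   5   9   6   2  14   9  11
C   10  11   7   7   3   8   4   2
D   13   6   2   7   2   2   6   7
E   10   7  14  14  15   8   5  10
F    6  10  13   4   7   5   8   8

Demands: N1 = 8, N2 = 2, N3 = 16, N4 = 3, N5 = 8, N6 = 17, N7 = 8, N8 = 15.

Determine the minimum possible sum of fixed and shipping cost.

Open {C, D, F}: assign each demand point to its cheapest open site.
  N1→F 8×6=48, N2→D 2×6=12, N3→D 16×2=32, N4→F 3×4=12, N5→D 8×2=16, N6→D 17×2=34, N7→C 8×4=32, N8→C 15×2=30
  shipping cost 216, fixed 163 → total 379.
Compare {C, D}: shipping cost 257 + fixed 126 = 383.
Compare {C, D, E, F}: shipping cost 216 + fixed 191 = 407.
Compare {C, D, E}: shipping cost 257 + fixed 154 = 411.
All other subsets cost ≥ 383. Minimum total cost: 379.

379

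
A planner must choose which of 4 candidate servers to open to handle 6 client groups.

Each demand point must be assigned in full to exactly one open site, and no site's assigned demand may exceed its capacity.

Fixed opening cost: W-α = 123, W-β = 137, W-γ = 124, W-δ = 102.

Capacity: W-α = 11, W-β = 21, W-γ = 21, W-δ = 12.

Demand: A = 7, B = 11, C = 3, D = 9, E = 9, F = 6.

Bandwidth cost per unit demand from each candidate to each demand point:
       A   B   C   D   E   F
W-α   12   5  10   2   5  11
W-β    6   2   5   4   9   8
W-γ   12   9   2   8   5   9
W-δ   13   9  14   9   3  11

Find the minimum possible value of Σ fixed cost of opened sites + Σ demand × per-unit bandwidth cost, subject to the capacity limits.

571

Open {W-α, W-β, W-γ}; cheapest assignment that respects the capacities:
  W-α (cap 11, load 9): D — cost 9×2 = 18
  W-β (cap 21, load 18): A, B — cost 7×6 + 11×2 = 64
  W-γ (cap 21, load 18): C, E, F — cost 3×2 + 9×5 + 6×9 = 105
  Shipping 187, fixed 384 → total 571.
  Any other capacity-feasible assignment to {W-α, W-β, W-γ} ships for at least 187.
Compare {W-β, W-γ, W-δ}: its best feasible assignment gives total 586.
Compare {W-α, W-β, W-γ, W-δ}: its best feasible assignment gives total 655.
Every other set of open sites that can feasibly serve all demand totals ≥ 586 even under its best assignment. Minimum: 571.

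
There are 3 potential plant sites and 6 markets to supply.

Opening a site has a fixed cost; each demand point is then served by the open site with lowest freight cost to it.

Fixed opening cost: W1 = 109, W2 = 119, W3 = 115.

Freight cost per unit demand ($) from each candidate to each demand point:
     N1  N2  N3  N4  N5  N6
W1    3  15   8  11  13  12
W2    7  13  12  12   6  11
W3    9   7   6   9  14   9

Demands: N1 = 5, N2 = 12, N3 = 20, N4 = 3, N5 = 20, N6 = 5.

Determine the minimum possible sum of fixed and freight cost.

665

Open {W2, W3}: assign each demand point to its cheapest open site.
  N1→W2 5×7=35, N2→W3 12×7=84, N3→W3 20×6=120, N4→W3 3×9=27, N5→W2 20×6=120, N6→W3 5×9=45
  freight cost 431, fixed 234 → total 665.
Compare {W3}: freight cost 601 + fixed 115 = 716.
Compare {W1, W2, W3}: freight cost 411 + fixed 343 = 754.
Compare {W2}: freight cost 642 + fixed 119 = 761.
All other subsets cost ≥ 716. Minimum total cost: 665.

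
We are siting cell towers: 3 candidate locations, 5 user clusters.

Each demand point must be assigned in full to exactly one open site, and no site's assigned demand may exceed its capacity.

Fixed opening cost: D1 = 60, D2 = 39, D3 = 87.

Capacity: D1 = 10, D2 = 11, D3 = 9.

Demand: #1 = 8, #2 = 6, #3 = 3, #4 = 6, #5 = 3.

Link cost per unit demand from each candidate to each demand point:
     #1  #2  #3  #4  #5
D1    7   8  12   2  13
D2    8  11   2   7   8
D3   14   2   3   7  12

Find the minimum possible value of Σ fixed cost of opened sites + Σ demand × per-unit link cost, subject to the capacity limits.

Open {D1, D2, D3}; cheapest assignment that respects the capacities:
  D1 (cap 10, load 6): #4 — cost 6×2 = 12
  D2 (cap 11, load 11): #1, #5 — cost 8×8 + 3×8 = 88
  D3 (cap 9, load 9): #2, #3 — cost 6×2 + 3×3 = 21
  Shipping 121, fixed 186 → total 307.
  Any other capacity-feasible assignment to {D1, D2, D3} ships for at least 121.
Total demand is 26 and no other set of sites has combined capacity ≥ 26, so {D1, D2, D3} is the only feasible choice of open sites. Minimum: 307.

307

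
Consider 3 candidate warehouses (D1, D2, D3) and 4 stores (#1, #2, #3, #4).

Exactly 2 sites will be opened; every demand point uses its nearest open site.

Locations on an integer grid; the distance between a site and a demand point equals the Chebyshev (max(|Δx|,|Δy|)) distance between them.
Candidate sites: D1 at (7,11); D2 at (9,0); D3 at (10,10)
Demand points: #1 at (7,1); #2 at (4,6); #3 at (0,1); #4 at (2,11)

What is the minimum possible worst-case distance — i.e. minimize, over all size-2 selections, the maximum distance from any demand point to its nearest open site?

9

Open {D1, D2}.
  Farthest demand point is #3 at distance 9 (to D2); all others are ≤ 9.
With {D2, D3} the worst case is 9.
With {D1, D3} the worst case is 10.
No size-2 selection achieves below 9.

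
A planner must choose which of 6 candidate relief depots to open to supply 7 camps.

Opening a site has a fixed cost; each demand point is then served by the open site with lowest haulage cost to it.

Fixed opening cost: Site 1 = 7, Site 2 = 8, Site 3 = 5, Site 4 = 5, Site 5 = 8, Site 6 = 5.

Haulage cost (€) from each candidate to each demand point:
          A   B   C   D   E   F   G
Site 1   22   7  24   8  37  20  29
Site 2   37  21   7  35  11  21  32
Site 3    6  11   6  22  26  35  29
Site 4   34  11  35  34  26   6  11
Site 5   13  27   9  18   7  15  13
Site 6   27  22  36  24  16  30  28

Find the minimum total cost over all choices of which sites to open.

Open {Site 1, Site 3, Site 4, Site 5}: assign each demand point to its cheapest open site.
  A→Site 3 6, B→Site 1 7, C→Site 3 6, D→Site 1 8, E→Site 5 7, F→Site 4 6, G→Site 4 11
  haulage cost 51, fixed 25 → total 76.
Compare {Site 1, Site 2, Site 3, Site 4}: haulage cost 55 + fixed 25 = 80.
Compare {Site 1, Site 4, Site 5}: haulage cost 61 + fixed 20 = 81.
Compare {Site 1, Site 3, Site 4, Site 5, Site 6}: haulage cost 51 + fixed 30 = 81.
All other subsets cost ≥ 80. Minimum total cost: 76.

76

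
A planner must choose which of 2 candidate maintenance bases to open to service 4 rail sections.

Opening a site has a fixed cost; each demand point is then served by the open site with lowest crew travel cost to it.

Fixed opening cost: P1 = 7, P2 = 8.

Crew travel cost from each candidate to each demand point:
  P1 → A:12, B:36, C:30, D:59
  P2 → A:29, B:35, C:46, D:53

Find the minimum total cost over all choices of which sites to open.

144

Open {P1}: assign each demand point to its cheapest open site.
  A→P1 12, B→P1 36, C→P1 30, D→P1 59
  crew travel cost 137, fixed 7 → total 144.
Compare {P1, P2}: crew travel cost 130 + fixed 15 = 145.
Compare {P2}: crew travel cost 163 + fixed 8 = 171.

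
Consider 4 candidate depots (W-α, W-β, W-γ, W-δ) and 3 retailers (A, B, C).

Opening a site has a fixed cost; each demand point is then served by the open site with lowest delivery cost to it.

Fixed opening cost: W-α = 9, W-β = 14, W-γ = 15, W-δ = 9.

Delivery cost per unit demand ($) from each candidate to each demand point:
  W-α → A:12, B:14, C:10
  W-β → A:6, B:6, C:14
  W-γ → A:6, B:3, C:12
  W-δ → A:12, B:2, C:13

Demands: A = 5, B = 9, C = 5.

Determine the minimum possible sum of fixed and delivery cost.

130

Open {W-α, W-β, W-δ}: assign each demand point to its cheapest open site.
  A→W-β 5×6=30, B→W-δ 9×2=18, C→W-α 5×10=50
  delivery cost 98, fixed 32 → total 130.
Compare {W-α, W-γ}: delivery cost 107 + fixed 24 = 131.
Compare {W-α, W-γ, W-δ}: delivery cost 98 + fixed 33 = 131.
Compare {W-γ}: delivery cost 117 + fixed 15 = 132.
All other subsets cost ≥ 131. Minimum total cost: 130.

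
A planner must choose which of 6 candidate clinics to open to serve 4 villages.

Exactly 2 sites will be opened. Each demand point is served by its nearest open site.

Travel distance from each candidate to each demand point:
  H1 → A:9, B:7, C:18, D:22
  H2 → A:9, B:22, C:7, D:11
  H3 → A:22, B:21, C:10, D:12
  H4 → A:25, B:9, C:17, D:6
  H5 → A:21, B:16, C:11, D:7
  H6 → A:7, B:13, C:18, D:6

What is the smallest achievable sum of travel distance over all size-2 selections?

Open {H2, H4}.
  A→H2 9, B→H4 9, C→H2 7, D→H4 6  ⇒ total 31.
Compare {H2, H6}: total 33.
Compare {H1, H2}: total 34.
No size-2 selection does better; minimum is 31.

31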